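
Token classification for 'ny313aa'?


Pattern: letter/underscore followed by alphanumerics, not a keyword
Type: IDENTIFIER


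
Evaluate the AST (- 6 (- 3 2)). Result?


Evaluate inner: (- 3 2) = 1
Evaluate root: (- 6 1) = 5
Result: 5


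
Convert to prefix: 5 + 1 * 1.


'*' binds tighter: tree is (+ 5 (* 1 1))
Prefix: + 5 * 1 1


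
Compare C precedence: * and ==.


'*' is multiplicative (level 10); '==' is equality (level 6)
Higher level binds tighter
'*' has higher precedence than '=='


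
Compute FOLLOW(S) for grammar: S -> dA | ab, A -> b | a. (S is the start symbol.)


$ ∈ FOLLOW(S). For each A -> αBβ: add FIRST(β)\{ε} to FOLLOW(B); if β nullable, add FOLLOW(A).
FOLLOW(S) = {$}


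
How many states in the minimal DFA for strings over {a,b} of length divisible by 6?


Track length mod 6: states 0..5, accept at 0
Minimal DFA: 6 states


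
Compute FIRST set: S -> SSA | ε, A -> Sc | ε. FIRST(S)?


Per alternative of S: FIRST(SSA) = {c, ε}; FIRST(ε) = {ε}
FIRST(S) = {c, ε}


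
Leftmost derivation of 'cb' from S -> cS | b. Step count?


Derivation: S => cS => cb
Steps: 2


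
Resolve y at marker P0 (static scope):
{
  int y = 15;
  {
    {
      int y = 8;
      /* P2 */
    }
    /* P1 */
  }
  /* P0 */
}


y declared in the same block as P0
y = 15


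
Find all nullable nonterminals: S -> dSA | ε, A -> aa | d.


A nonterminal is nullable iff some alternative derives ε (directly, or every symbol in it is nullable)
Nullable: {S}


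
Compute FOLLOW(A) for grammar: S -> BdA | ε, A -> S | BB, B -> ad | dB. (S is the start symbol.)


$ ∈ FOLLOW(S). For each A -> αBβ: add FIRST(β)\{ε} to FOLLOW(B); if β nullable, add FOLLOW(A).
FOLLOW(A) = {$}


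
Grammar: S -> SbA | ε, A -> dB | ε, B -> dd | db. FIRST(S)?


Per alternative of S: FIRST(SbA) = {b}; FIRST(ε) = {ε}
FIRST(S) = {b, ε}


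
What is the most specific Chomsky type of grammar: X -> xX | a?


Right-linear: every RHS is a terminal or a terminal followed by one nonterminal
Classification: Type 3 (Regular)


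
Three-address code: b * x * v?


Break into single-operator statements:
t1 = b * x
t2 = t1 * v


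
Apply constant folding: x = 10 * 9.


10 * 9 = 90 at compile time
Optimized: x = 90


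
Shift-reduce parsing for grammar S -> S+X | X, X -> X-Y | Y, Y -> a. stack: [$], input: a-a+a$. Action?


no handle on stack; shift 'a'
Action: shift


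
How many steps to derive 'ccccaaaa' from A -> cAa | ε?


Derivation: A => cAa => ccAaa => cccAaaa => ccccAaaaa => ccccaaaa
Steps: 5


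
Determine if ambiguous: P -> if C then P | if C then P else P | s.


dangling else: 'if C then if C then s else s' parses two ways
Ambiguous


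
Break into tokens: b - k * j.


Scan left to right, longest-match per lexeme
Tokens: ID(b), OP(-), ID(k), OP(*), ID(j)


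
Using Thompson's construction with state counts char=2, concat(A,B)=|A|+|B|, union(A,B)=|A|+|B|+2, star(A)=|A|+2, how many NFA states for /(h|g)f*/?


Syntax tree has 3 char leaf(s), 1 union(s), 1 star(s)
chars contribute 3×2 = 6; each union adds +2; each star adds +2
Total: 6 + 2 + 2 = 10 states


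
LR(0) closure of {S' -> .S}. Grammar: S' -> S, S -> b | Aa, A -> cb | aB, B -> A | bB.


Start: S' -> .S
For each item with dot before a nonterminal B, add B -> .γ for every B-production
Closure: [S' -> .S, S -> .b, S -> .Aa, A -> .cb, A -> .aB]


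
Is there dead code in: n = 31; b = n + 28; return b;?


n is read by b's definition; b is returned
No dead code


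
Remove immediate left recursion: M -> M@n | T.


Left-recursive alternatives: M@n; non-recursive: T
Introduce M': M -> TM', M' -> @nM' | ε


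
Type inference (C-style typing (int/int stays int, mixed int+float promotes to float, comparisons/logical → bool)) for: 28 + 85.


Operand types: int + int
Rule: mixed int/float promotes to float; int/int stays int
Result type: int


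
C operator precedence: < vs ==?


'<' is relational (level 7); '==' is equality (level 6)
Higher level binds tighter
'<' has higher precedence than '=='


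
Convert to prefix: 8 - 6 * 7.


'*' binds tighter: tree is (- 8 (* 6 7))
Prefix: - 8 * 6 7


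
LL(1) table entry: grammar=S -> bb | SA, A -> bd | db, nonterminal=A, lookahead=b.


For [A, b]: 'b' ∈ FIRST(bd)
Entry: A -> bd


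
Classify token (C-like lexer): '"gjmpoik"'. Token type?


Pattern: double-quoted sequence
Type: STRING_LITERAL


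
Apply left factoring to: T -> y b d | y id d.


Common prefix: 'y'
Factored: T -> y T', T' -> b d | id d


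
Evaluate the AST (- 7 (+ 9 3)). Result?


Evaluate inner: (+ 9 3) = 12
Evaluate root: (- 7 12) = -5
Result: -5


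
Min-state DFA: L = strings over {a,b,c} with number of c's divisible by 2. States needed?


Track (count of c) mod 2: states 0..1, accept at 0
Minimal DFA: 2 states


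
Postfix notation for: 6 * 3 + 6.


Left to right (same or higher precedence on left)
Postfix: 6 3 * 6 +


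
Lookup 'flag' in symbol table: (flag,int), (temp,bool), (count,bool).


Lookup 'flag' → type int


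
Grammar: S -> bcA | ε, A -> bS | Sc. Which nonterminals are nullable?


A nonterminal is nullable iff some alternative derives ε (directly, or every symbol in it is nullable)
Nullable: {S}


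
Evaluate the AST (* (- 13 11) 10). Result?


Evaluate inner: (- 13 11) = 2
Evaluate root: (* 2 10) = 20
Result: 20


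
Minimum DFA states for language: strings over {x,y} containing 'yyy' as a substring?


KMP-style automaton: 3 progress states + 1 absorbing accept = 4
Minimal DFA: 4 states


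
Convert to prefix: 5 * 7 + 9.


left-to-right (same/higher precedence on left): tree is (+ (* 5 7) 9)
Prefix: + * 5 7 9


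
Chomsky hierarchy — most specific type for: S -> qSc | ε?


Single nonterminal LHS, but q^n c^n is not regular
Classification: Type 2 (Context-Free)


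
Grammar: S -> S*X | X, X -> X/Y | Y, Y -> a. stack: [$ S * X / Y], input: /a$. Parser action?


handle 'X/Y' on top
Action: reduce (X -> X/Y)


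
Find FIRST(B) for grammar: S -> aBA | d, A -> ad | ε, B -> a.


Per alternative of B: FIRST(a) = {a}
FIRST(B) = {a}


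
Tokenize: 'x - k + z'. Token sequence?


Scan left to right, longest-match per lexeme
Tokens: ID(x), OP(-), ID(k), OP(+), ID(z)


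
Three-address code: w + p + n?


Break into single-operator statements:
t1 = w + p
t2 = t1 + n


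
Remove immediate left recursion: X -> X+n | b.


Left-recursive alternatives: X+n; non-recursive: b
Introduce X': X -> bX', X' -> +nX' | ε


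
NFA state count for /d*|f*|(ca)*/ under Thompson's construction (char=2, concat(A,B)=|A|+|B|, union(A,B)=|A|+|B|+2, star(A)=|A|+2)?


Syntax tree has 4 char leaf(s), 2 union(s), 3 star(s)
chars contribute 4×2 = 8; each union adds +2; each star adds +2
Total: 8 + 4 + 6 = 18 states


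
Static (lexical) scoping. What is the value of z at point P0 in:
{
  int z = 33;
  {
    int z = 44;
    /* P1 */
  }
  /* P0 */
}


z declared in the same block as P0
z = 33


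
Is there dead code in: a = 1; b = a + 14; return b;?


a is read by b's definition; b is returned
No dead code


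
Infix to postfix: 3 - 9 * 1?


* has higher precedence, evaluate 9*1 first
Postfix: 3 9 1 * -


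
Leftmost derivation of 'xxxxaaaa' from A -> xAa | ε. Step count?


Derivation: A => xAa => xxAaa => xxxAaaa => xxxxAaaaa => xxxxaaaa
Steps: 5


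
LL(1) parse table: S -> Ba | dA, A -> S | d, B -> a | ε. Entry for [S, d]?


For [S, d]: 'd' ∈ FIRST(dA)
Entry: S -> dA


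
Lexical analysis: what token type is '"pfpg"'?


Pattern: double-quoted sequence
Type: STRING_LITERAL


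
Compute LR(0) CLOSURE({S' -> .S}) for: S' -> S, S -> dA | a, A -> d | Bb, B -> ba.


Start: S' -> .S
For each item with dot before a nonterminal B, add B -> .γ for every B-production
Closure: [S' -> .S, S -> .dA, S -> .a]


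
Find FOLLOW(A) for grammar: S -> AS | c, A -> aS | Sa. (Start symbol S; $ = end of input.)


$ ∈ FOLLOW(S). For each A -> αBβ: add FIRST(β)\{ε} to FOLLOW(B); if β nullable, add FOLLOW(A).
FOLLOW(A) = {a, c}


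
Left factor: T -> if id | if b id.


Common prefix: 'if'
Factored: T -> if T', T' -> id | b id


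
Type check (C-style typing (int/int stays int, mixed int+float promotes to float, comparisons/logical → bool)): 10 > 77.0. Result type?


Operand types: int > float
Rule: comparison yields bool
Result type: bool


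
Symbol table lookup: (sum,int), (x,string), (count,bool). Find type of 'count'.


Lookup 'count' → type bool


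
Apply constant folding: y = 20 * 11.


20 * 11 = 220 at compile time
Optimized: y = 220


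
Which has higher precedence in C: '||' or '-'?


'-' is additive (level 9); '||' is logical OR (level 1)
Higher level binds tighter
'-' has higher precedence than '||'


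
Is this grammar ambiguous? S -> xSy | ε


balanced x^n…y^n: each string has a unique parse
Unambiguous


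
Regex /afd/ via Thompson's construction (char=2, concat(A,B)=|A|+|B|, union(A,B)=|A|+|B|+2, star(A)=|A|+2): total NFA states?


Syntax tree has 3 char leaf(s), 0 union(s), 0 star(s)
chars contribute 3×2 = 6; each union adds +2; each star adds +2
Total: 6 + 0 + 0 = 6 states


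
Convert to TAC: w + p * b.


Break into single-operator statements:
t1 = p * b
t2 = w + t1


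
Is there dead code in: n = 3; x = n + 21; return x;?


n is read by x's definition; x is returned
No dead code


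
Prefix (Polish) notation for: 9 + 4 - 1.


left-to-right (same/higher precedence on left): tree is (- (+ 9 4) 1)
Prefix: - + 9 4 1


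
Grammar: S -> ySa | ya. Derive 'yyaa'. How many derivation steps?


Derivation: S => ySa => yyaa
Steps: 2


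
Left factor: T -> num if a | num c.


Common prefix: 'num'
Factored: T -> num T', T' -> if a | c


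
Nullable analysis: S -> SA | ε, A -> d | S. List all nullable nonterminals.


A nonterminal is nullable iff some alternative derives ε (directly, or every symbol in it is nullable)
Nullable: {A, S}


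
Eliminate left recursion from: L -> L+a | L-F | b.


Left-recursive alternatives: L+a, L-F; non-recursive: b
Introduce L': L -> bL', L' -> +aL' | -FL' | ε


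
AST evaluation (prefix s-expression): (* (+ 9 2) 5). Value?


Evaluate inner: (+ 9 2) = 11
Evaluate root: (* 11 5) = 55
Result: 55


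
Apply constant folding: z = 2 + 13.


2 + 13 = 15 at compile time
Optimized: z = 15


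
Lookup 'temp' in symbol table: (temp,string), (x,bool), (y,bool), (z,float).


Lookup 'temp' → type string


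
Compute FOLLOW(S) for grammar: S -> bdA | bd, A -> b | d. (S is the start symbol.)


$ ∈ FOLLOW(S). For each A -> αBβ: add FIRST(β)\{ε} to FOLLOW(B); if β nullable, add FOLLOW(A).
FOLLOW(S) = {$}


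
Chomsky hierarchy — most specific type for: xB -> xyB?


LHS has context (more than one symbol) and |LHS| ≤ |RHS|
Classification: Type 1 (Context-Sensitive)


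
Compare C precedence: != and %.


'%' is multiplicative (level 10); '!=' is equality (level 6)
Higher level binds tighter
'%' has higher precedence than '!='


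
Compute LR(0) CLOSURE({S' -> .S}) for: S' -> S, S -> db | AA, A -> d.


Start: S' -> .S
For each item with dot before a nonterminal B, add B -> .γ for every B-production
Closure: [S' -> .S, S -> .db, S -> .AA, A -> .d]


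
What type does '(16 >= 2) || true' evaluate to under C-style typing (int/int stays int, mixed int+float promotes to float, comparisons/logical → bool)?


Operand types: bool || bool
Rule: logical operators take bool operands and yield bool
Result type: bool


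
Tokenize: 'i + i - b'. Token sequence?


Scan left to right, longest-match per lexeme
Tokens: ID(i), OP(+), ID(i), OP(-), ID(b)


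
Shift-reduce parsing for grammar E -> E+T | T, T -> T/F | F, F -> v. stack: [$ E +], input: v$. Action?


no handle ('E+' is not any RHS); shift 'v'
Action: shift


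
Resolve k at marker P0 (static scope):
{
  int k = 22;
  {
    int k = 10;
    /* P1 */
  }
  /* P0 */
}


k declared in the same block as P0
k = 22


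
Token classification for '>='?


Pattern: operator symbol
Type: OPERATOR


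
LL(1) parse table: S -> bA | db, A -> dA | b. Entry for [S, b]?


For [S, b]: 'b' ∈ FIRST(bA)
Entry: S -> bA


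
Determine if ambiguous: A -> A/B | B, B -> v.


precedence layered via separate nonterminal B: deterministic
Unambiguous


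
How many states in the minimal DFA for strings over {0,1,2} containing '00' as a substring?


KMP-style automaton: 2 progress states + 1 absorbing accept = 3
Minimal DFA: 3 states


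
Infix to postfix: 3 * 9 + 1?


Left to right (same or higher precedence on left)
Postfix: 3 9 * 1 +


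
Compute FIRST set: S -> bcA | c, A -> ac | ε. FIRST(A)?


Per alternative of A: FIRST(ac) = {a}; FIRST(ε) = {ε}
FIRST(A) = {a, ε}


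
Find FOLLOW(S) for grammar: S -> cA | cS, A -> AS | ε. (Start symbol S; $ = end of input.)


$ ∈ FOLLOW(S). For each A -> αBβ: add FIRST(β)\{ε} to FOLLOW(B); if β nullable, add FOLLOW(A).
FOLLOW(S) = {$, c}


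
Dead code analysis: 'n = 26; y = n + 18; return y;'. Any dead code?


n is read by y's definition; y is returned
No dead code


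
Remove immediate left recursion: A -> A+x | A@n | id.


Left-recursive alternatives: A+x, A@n; non-recursive: id
Introduce A': A -> idA', A' -> +xA' | @nA' | ε


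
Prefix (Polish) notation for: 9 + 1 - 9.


left-to-right (same/higher precedence on left): tree is (- (+ 9 1) 9)
Prefix: - + 9 1 9


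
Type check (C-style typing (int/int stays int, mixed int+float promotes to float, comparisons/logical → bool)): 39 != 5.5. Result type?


Operand types: int != float
Rule: comparison yields bool
Result type: bool


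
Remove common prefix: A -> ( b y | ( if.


Common prefix: '('
Factored: A -> ( A', A' -> b y | if


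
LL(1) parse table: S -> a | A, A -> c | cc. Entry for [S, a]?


For [S, a]: 'a' ∈ FIRST(a)
Entry: S -> a


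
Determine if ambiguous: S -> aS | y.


right-linear, alternatives start with distinct terminals 'a' vs 'y': unique leftmost derivation
Unambiguous


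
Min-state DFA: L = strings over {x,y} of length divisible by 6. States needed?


Track length mod 6: states 0..5, accept at 0
Minimal DFA: 6 states


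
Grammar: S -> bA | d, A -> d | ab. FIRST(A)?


Per alternative of A: FIRST(d) = {d}; FIRST(ab) = {a}
FIRST(A) = {a, d}


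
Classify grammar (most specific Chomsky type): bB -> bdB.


LHS has context (more than one symbol) and |LHS| ≤ |RHS|
Classification: Type 1 (Context-Sensitive)


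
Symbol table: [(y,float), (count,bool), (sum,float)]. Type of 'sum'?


Lookup 'sum' → type float


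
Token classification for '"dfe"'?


Pattern: double-quoted sequence
Type: STRING_LITERAL


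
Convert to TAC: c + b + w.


Break into single-operator statements:
t1 = c + b
t2 = t1 + w


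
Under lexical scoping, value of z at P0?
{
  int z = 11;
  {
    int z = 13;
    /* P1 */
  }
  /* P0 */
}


z declared in the same block as P0
z = 11


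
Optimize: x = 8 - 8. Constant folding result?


8 - 8 = 0 at compile time
Optimized: x = 0


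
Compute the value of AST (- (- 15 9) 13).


Evaluate inner: (- 15 9) = 6
Evaluate root: (- 6 13) = -7
Result: -7


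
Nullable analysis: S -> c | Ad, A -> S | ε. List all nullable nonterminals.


A nonterminal is nullable iff some alternative derives ε (directly, or every symbol in it is nullable)
Nullable: {A}


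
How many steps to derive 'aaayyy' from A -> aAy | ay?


Derivation: A => aAy => aaAyy => aaayyy
Steps: 3


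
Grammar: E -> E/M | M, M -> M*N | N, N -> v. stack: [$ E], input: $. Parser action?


start symbol E on stack, input exhausted
Action: accept


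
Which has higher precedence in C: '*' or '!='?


'*' is multiplicative (level 10); '!=' is equality (level 6)
Higher level binds tighter
'*' has higher precedence than '!='


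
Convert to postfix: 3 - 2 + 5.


Left to right (same or higher precedence on left)
Postfix: 3 2 - 5 +


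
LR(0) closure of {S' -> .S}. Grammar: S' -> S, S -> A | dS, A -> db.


Start: S' -> .S
For each item with dot before a nonterminal B, add B -> .γ for every B-production
Closure: [S' -> .S, S -> .A, S -> .dS, A -> .db]


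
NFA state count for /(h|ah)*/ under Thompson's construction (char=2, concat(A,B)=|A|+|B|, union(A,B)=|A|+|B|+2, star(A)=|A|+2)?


Syntax tree has 3 char leaf(s), 1 union(s), 1 star(s)
chars contribute 3×2 = 6; each union adds +2; each star adds +2
Total: 6 + 2 + 2 = 10 states


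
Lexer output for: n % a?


Scan left to right, longest-match per lexeme
Tokens: ID(n), OP(%), ID(a)


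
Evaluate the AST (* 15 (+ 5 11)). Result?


Evaluate inner: (+ 5 11) = 16
Evaluate root: (* 15 16) = 240
Result: 240


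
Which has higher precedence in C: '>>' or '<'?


'>>' is shift (level 8); '<' is relational (level 7)
Higher level binds tighter
'>>' has higher precedence than '<'


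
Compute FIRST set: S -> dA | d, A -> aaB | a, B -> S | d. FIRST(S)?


Per alternative of S: FIRST(dA) = {d}; FIRST(d) = {d}
FIRST(S) = {d}


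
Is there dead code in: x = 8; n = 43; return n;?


x is assigned but never read
Dead: 'x = 8'


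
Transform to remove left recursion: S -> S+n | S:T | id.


Left-recursive alternatives: S+n, S:T; non-recursive: id
Introduce S': S -> idS', S' -> +nS' | :TS' | ε


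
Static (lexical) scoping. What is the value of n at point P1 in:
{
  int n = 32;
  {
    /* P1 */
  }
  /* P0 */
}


P1's block does not declare n; resolves to the enclosing declaration at depth 0
n = 32


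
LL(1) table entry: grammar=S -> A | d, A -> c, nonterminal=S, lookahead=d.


For [S, d]: 'd' ∈ FIRST(d)
Entry: S -> d


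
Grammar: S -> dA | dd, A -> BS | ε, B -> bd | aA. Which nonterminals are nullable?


A nonterminal is nullable iff some alternative derives ε (directly, or every symbol in it is nullable)
Nullable: {A}


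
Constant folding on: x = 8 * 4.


8 * 4 = 32 at compile time
Optimized: x = 32


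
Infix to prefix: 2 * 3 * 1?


left-to-right (same/higher precedence on left): tree is (* (* 2 3) 1)
Prefix: * * 2 3 1


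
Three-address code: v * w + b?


Break into single-operator statements:
t1 = v * w
t2 = t1 + b


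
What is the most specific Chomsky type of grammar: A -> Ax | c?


Left-linear: every RHS is a terminal or one nonterminal followed by a terminal
Classification: Type 3 (Regular)


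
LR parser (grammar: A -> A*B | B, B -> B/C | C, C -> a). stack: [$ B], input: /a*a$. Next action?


shift '/' to continue B -> B/C
Action: shift


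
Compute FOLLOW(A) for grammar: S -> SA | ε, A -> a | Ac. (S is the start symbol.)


$ ∈ FOLLOW(S). For each A -> αBβ: add FIRST(β)\{ε} to FOLLOW(B); if β nullable, add FOLLOW(A).
FOLLOW(A) = {$, a, c}


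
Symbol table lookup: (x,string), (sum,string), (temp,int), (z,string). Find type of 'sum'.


Lookup 'sum' → type string


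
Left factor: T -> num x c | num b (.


Common prefix: 'num'
Factored: T -> num T', T' -> x c | b (


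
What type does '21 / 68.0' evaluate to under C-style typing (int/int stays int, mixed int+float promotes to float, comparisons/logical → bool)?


Operand types: int / float
Rule: mixed int/float promotes to float; int/int stays int
Result type: float


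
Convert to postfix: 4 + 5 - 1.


Left to right (same or higher precedence on left)
Postfix: 4 5 + 1 -


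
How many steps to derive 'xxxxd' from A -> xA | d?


Derivation: A => xA => xxA => xxxA => xxxxA => xxxxd
Steps: 5


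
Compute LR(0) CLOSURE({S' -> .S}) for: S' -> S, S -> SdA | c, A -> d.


Start: S' -> .S
For each item with dot before a nonterminal B, add B -> .γ for every B-production
Closure: [S' -> .S, S -> .SdA, S -> .c]


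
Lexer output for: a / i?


Scan left to right, longest-match per lexeme
Tokens: ID(a), OP(/), ID(i)


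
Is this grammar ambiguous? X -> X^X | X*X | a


'a^a*a' has two parse trees (no precedence encoded between ^ and *)
Ambiguous


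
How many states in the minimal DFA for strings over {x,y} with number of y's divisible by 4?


Track (count of y) mod 4: states 0..3, accept at 0
Minimal DFA: 4 states


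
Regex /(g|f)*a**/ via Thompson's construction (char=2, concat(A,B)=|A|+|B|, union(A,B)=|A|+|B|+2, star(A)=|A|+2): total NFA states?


Syntax tree has 3 char leaf(s), 1 union(s), 3 star(s)
chars contribute 3×2 = 6; each union adds +2; each star adds +2
Total: 6 + 2 + 6 = 14 states


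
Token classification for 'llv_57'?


Pattern: letter/underscore followed by alphanumerics, not a keyword
Type: IDENTIFIER


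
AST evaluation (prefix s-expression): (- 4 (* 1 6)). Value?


Evaluate inner: (* 1 6) = 6
Evaluate root: (- 4 6) = -2
Result: -2


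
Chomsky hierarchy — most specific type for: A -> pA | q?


Right-linear: every RHS is a terminal or a terminal followed by one nonterminal
Classification: Type 3 (Regular)


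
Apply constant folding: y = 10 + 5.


10 + 5 = 15 at compile time
Optimized: y = 15


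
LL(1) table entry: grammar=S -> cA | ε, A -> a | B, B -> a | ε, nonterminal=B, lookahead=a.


For [B, a]: 'a' ∈ FIRST(a)
Entry: B -> a


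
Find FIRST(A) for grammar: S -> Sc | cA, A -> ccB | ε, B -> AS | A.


Per alternative of A: FIRST(ccB) = {c}; FIRST(ε) = {ε}
FIRST(A) = {c, ε}


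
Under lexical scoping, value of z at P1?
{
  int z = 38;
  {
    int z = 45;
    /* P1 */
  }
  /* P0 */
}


z declared in the same block as P1
z = 45


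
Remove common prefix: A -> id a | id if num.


Common prefix: 'id'
Factored: A -> id A', A' -> a | if num


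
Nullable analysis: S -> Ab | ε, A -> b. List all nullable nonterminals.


A nonterminal is nullable iff some alternative derives ε (directly, or every symbol in it is nullable)
Nullable: {S}


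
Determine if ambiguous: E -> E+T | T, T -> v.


precedence layered via separate nonterminal T: deterministic
Unambiguous


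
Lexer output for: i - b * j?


Scan left to right, longest-match per lexeme
Tokens: ID(i), OP(-), ID(b), OP(*), ID(j)


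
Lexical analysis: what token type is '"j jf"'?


Pattern: double-quoted sequence
Type: STRING_LITERAL


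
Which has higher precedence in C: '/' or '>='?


'/' is multiplicative (level 10); '>=' is relational (level 7)
Higher level binds tighter
'/' has higher precedence than '>='


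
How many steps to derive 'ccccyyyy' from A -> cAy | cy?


Derivation: A => cAy => ccAyy => cccAyyy => ccccyyyy
Steps: 4


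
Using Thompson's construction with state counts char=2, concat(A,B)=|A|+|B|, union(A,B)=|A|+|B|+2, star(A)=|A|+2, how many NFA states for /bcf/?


Syntax tree has 3 char leaf(s), 0 union(s), 0 star(s)
chars contribute 3×2 = 6; each union adds +2; each star adds +2
Total: 6 + 0 + 0 = 6 states


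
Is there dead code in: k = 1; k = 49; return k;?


first assignment to k is overwritten before any read
Dead: 'k = 1'


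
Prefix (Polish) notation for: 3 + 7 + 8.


left-to-right (same/higher precedence on left): tree is (+ (+ 3 7) 8)
Prefix: + + 3 7 8


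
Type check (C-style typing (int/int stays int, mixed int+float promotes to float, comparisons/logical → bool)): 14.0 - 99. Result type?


Operand types: float - int
Rule: mixed int/float promotes to float; int/int stays int
Result type: float


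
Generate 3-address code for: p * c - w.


Break into single-operator statements:
t1 = p * c
t2 = t1 - w


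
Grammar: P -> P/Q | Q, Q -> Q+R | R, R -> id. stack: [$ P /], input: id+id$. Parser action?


no handle ('P/' is not any RHS); shift 'id'
Action: shift


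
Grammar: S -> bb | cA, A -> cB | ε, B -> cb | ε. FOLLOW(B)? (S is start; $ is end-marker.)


$ ∈ FOLLOW(S). For each A -> αBβ: add FIRST(β)\{ε} to FOLLOW(B); if β nullable, add FOLLOW(A).
FOLLOW(B) = {$}


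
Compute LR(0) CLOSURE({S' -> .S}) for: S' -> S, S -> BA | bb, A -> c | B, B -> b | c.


Start: S' -> .S
For each item with dot before a nonterminal B, add B -> .γ for every B-production
Closure: [S' -> .S, S -> .BA, S -> .bb, B -> .b, B -> .c]


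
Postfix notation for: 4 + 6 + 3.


Left to right (same or higher precedence on left)
Postfix: 4 6 + 3 +


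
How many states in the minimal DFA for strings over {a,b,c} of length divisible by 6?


Track length mod 6: states 0..5, accept at 0
Minimal DFA: 6 states


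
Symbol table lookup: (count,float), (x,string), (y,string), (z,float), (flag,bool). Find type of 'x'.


Lookup 'x' → type string


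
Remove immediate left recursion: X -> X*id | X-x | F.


Left-recursive alternatives: X*id, X-x; non-recursive: F
Introduce X': X -> FX', X' -> *idX' | -xX' | ε


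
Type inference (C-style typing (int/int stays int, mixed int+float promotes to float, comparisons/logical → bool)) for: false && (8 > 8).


Operand types: bool && bool
Rule: logical operators take bool operands and yield bool
Result type: bool


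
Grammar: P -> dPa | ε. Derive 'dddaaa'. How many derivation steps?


Derivation: P => dPa => ddPaa => dddPaaa => dddaaa
Steps: 4


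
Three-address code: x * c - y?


Break into single-operator statements:
t1 = x * c
t2 = t1 - y


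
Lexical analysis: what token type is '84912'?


Pattern: digits only
Type: INTEGER_LITERAL


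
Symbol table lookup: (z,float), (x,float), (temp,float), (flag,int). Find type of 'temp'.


Lookup 'temp' → type float


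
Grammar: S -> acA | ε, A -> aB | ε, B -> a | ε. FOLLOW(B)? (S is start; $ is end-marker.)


$ ∈ FOLLOW(S). For each A -> αBβ: add FIRST(β)\{ε} to FOLLOW(B); if β nullable, add FOLLOW(A).
FOLLOW(B) = {$}


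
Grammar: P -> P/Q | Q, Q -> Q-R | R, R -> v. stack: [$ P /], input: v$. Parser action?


no handle ('P/' is not any RHS); shift 'v'
Action: shift


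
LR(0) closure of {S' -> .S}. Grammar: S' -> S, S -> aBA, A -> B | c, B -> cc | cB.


Start: S' -> .S
For each item with dot before a nonterminal B, add B -> .γ for every B-production
Closure: [S' -> .S, S -> .aBA]


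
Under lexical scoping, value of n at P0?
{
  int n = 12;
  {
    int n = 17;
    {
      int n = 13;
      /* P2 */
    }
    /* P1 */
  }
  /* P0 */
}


n declared in the same block as P0
n = 12


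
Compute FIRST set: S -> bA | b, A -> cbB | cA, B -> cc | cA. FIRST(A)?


Per alternative of A: FIRST(cbB) = {c}; FIRST(cA) = {c}
FIRST(A) = {c}


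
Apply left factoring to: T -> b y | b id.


Common prefix: 'b'
Factored: T -> b T', T' -> y | id


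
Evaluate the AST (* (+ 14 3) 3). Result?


Evaluate inner: (+ 14 3) = 17
Evaluate root: (* 17 3) = 51
Result: 51


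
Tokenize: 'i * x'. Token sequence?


Scan left to right, longest-match per lexeme
Tokens: ID(i), OP(*), ID(x)


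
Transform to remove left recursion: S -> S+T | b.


Left-recursive alternatives: S+T; non-recursive: b
Introduce S': S -> bS', S' -> +TS' | ε


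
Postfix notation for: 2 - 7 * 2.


* has higher precedence, evaluate 7*2 first
Postfix: 2 7 2 * -


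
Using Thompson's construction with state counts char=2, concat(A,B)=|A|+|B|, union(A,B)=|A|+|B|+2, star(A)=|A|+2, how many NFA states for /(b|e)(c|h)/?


Syntax tree has 4 char leaf(s), 2 union(s), 0 star(s)
chars contribute 4×2 = 8; each union adds +2; each star adds +2
Total: 8 + 4 + 0 = 12 states


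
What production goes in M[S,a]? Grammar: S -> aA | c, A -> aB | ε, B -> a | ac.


For [S, a]: 'a' ∈ FIRST(aA)
Entry: S -> aA


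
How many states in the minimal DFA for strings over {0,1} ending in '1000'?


Track the longest suffix of input matching a prefix of '1000': 5 classes (prefixes of length 0..4)
Minimal DFA: 5 states


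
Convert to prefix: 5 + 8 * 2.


'*' binds tighter: tree is (+ 5 (* 8 2))
Prefix: + 5 * 8 2


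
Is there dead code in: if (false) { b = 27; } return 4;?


condition is constant false, so the whole block is unreachable
Dead: 'if (false) { b = 27; }'


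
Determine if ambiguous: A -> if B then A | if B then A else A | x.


dangling else: 'if B then if B then x else x' parses two ways
Ambiguous


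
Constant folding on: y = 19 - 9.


19 - 9 = 10 at compile time
Optimized: y = 10


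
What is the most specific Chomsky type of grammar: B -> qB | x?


Right-linear: every RHS is a terminal or a terminal followed by one nonterminal
Classification: Type 3 (Regular)


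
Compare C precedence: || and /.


'/' is multiplicative (level 10); '||' is logical OR (level 1)
Higher level binds tighter
'/' has higher precedence than '||'


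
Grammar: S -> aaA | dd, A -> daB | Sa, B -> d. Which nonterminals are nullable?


A nonterminal is nullable iff some alternative derives ε (directly, or every symbol in it is nullable)
Nullable: {}


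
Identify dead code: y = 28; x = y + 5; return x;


y is read by x's definition; x is returned
No dead code


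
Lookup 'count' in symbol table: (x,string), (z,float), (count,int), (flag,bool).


Lookup 'count' → type int


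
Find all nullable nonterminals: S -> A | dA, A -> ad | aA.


A nonterminal is nullable iff some alternative derives ε (directly, or every symbol in it is nullable)
Nullable: {}


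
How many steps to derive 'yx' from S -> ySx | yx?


Derivation: S => yx
Steps: 1


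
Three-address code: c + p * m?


Break into single-operator statements:
t1 = p * m
t2 = c + t1


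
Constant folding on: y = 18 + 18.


18 + 18 = 36 at compile time
Optimized: y = 36


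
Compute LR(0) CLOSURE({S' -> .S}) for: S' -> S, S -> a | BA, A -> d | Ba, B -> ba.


Start: S' -> .S
For each item with dot before a nonterminal B, add B -> .γ for every B-production
Closure: [S' -> .S, S -> .a, S -> .BA, B -> .ba]


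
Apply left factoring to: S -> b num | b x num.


Common prefix: 'b'
Factored: S -> b S', S' -> num | x num


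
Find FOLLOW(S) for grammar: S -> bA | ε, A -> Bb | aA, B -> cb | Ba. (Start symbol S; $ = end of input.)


$ ∈ FOLLOW(S). For each A -> αBβ: add FIRST(β)\{ε} to FOLLOW(B); if β nullable, add FOLLOW(A).
FOLLOW(S) = {$}


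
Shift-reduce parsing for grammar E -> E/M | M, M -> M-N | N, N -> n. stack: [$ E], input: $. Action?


start symbol E on stack, input exhausted
Action: accept


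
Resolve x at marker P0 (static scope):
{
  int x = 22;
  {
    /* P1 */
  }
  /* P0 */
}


x declared in the same block as P0
x = 22


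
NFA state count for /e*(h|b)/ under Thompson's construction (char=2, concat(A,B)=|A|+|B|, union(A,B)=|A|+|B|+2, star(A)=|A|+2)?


Syntax tree has 3 char leaf(s), 1 union(s), 1 star(s)
chars contribute 3×2 = 6; each union adds +2; each star adds +2
Total: 6 + 2 + 2 = 10 states


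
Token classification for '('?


Pattern: delimiter/punctuation
Type: PUNCTUATION


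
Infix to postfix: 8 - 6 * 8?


* has higher precedence, evaluate 6*8 first
Postfix: 8 6 8 * -


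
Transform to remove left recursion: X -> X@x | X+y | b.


Left-recursive alternatives: X@x, X+y; non-recursive: b
Introduce X': X -> bX', X' -> @xX' | +yX' | ε


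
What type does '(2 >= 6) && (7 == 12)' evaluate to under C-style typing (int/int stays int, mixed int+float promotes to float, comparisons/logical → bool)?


Operand types: bool && bool
Rule: logical operators take bool operands and yield bool
Result type: bool


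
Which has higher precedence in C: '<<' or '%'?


'%' is multiplicative (level 10); '<<' is shift (level 8)
Higher level binds tighter
'%' has higher precedence than '<<'


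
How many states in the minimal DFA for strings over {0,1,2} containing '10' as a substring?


KMP-style automaton: 2 progress states + 1 absorbing accept = 3
Minimal DFA: 3 states


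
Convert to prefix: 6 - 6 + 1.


left-to-right (same/higher precedence on left): tree is (+ (- 6 6) 1)
Prefix: + - 6 6 1


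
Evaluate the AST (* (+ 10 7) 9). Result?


Evaluate inner: (+ 10 7) = 17
Evaluate root: (* 17 9) = 153
Result: 153


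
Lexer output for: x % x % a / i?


Scan left to right, longest-match per lexeme
Tokens: ID(x), OP(%), ID(x), OP(%), ID(a), OP(/), ID(i)


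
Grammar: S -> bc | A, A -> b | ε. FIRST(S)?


Per alternative of S: FIRST(bc) = {b}; FIRST(A) = {b, ε}
FIRST(S) = {b, ε}


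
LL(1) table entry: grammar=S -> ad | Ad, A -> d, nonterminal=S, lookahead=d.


For [S, d]: 'd' ∈ FIRST(Ad)
Entry: S -> Ad


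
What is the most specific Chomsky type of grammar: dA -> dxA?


LHS has context (more than one symbol) and |LHS| ≤ |RHS|
Classification: Type 1 (Context-Sensitive)


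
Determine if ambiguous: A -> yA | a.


right-linear, alternatives start with distinct terminals 'y' vs 'a': unique leftmost derivation
Unambiguous


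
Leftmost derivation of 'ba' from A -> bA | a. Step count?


Derivation: A => bA => ba
Steps: 2


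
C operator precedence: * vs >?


'*' is multiplicative (level 10); '>' is relational (level 7)
Higher level binds tighter
'*' has higher precedence than '>'


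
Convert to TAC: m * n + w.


Break into single-operator statements:
t1 = m * n
t2 = t1 + w


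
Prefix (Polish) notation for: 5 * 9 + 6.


left-to-right (same/higher precedence on left): tree is (+ (* 5 9) 6)
Prefix: + * 5 9 6


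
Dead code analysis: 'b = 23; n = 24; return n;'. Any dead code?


b is assigned but never read
Dead: 'b = 23'


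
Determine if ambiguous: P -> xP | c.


right-linear, alternatives start with distinct terminals 'x' vs 'c': unique leftmost derivation
Unambiguous


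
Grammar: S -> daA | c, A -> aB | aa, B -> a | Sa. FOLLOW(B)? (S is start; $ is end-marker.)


$ ∈ FOLLOW(S). For each A -> αBβ: add FIRST(β)\{ε} to FOLLOW(B); if β nullable, add FOLLOW(A).
FOLLOW(B) = {$, a}


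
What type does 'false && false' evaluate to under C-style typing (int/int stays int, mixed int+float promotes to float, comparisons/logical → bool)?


Operand types: bool && bool
Rule: logical operators take bool operands and yield bool
Result type: bool


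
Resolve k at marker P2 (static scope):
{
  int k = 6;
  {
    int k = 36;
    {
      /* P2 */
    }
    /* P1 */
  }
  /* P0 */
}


P2's block does not declare k; resolves to the enclosing declaration at depth 1
k = 36


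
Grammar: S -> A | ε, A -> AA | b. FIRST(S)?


Per alternative of S: FIRST(A) = {b}; FIRST(ε) = {ε}
FIRST(S) = {b, ε}


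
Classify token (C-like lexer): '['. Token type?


Pattern: delimiter/punctuation
Type: PUNCTUATION


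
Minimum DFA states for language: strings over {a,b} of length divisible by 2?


Track length mod 2: states 0..1, accept at 0
Minimal DFA: 2 states


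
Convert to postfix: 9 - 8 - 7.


Left to right (same or higher precedence on left)
Postfix: 9 8 - 7 -


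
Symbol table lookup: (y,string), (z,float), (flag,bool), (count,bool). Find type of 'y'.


Lookup 'y' → type string


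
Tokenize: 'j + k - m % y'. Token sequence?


Scan left to right, longest-match per lexeme
Tokens: ID(j), OP(+), ID(k), OP(-), ID(m), OP(%), ID(y)


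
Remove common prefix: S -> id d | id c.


Common prefix: 'id'
Factored: S -> id S', S' -> d | c


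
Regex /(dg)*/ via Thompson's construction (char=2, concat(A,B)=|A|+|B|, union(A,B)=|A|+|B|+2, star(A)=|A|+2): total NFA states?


Syntax tree has 2 char leaf(s), 0 union(s), 1 star(s)
chars contribute 2×2 = 4; each union adds +2; each star adds +2
Total: 4 + 0 + 2 = 6 states


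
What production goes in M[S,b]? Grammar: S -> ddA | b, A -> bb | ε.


For [S, b]: 'b' ∈ FIRST(b)
Entry: S -> b


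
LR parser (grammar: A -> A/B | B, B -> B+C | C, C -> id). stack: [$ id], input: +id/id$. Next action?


'id' on top is the handle for C -> id
Action: reduce (C -> id)


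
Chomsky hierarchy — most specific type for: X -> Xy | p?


Left-linear: every RHS is a terminal or one nonterminal followed by a terminal
Classification: Type 3 (Regular)


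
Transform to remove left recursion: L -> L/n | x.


Left-recursive alternatives: L/n; non-recursive: x
Introduce L': L -> xL', L' -> /nL' | ε


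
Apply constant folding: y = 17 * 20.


17 * 20 = 340 at compile time
Optimized: y = 340


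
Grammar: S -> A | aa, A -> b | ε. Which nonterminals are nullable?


A nonterminal is nullable iff some alternative derives ε (directly, or every symbol in it is nullable)
Nullable: {A, S}


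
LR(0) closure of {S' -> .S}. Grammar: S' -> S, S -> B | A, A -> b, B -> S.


Start: S' -> .S
For each item with dot before a nonterminal B, add B -> .γ for every B-production
Closure: [S' -> .S, S -> .B, S -> .A, B -> .S, A -> .b]


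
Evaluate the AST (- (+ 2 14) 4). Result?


Evaluate inner: (+ 2 14) = 16
Evaluate root: (- 16 4) = 12
Result: 12


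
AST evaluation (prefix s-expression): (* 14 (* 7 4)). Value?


Evaluate inner: (* 7 4) = 28
Evaluate root: (* 14 28) = 392
Result: 392


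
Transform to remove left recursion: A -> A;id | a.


Left-recursive alternatives: A;id; non-recursive: a
Introduce A': A -> aA', A' -> ;idA' | ε


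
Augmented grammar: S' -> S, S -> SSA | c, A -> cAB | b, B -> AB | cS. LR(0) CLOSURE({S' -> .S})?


Start: S' -> .S
For each item with dot before a nonterminal B, add B -> .γ for every B-production
Closure: [S' -> .S, S -> .SSA, S -> .c]


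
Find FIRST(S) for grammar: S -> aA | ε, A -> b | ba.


Per alternative of S: FIRST(aA) = {a}; FIRST(ε) = {ε}
FIRST(S) = {a, ε}


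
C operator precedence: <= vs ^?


'<=' is relational (level 7); '^' is bitwise XOR (level 4)
Higher level binds tighter
'<=' has higher precedence than '^'


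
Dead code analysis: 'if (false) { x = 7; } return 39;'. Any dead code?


condition is constant false, so the whole block is unreachable
Dead: 'if (false) { x = 7; }'


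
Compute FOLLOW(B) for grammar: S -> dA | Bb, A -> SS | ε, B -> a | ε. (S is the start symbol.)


$ ∈ FOLLOW(S). For each A -> αBβ: add FIRST(β)\{ε} to FOLLOW(B); if β nullable, add FOLLOW(A).
FOLLOW(B) = {b}


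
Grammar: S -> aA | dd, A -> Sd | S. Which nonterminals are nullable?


A nonterminal is nullable iff some alternative derives ε (directly, or every symbol in it is nullable)
Nullable: {}


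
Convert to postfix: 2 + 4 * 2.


* has higher precedence, evaluate 4*2 first
Postfix: 2 4 2 * +


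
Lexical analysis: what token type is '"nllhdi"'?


Pattern: double-quoted sequence
Type: STRING_LITERAL


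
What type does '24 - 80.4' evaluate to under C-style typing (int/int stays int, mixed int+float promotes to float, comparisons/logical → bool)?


Operand types: int - float
Rule: mixed int/float promotes to float; int/int stays int
Result type: float


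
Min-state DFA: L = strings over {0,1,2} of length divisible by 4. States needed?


Track length mod 4: states 0..3, accept at 0
Minimal DFA: 4 states


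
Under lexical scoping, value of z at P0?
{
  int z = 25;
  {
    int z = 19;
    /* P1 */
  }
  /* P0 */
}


z declared in the same block as P0
z = 25


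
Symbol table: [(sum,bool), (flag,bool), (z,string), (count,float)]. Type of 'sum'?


Lookup 'sum' → type bool
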